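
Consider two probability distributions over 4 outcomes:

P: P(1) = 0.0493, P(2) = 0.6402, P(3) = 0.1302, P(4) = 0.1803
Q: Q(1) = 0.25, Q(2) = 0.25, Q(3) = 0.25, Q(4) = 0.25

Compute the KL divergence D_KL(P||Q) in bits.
0.5455 bits

D_KL(P||Q) = Σ P(x) log₂(P(x)/Q(x))

Computing term by term:
  P(1)·log₂(P(1)/Q(1)) = 0.0493·log₂(0.0493/0.25) = -0.11547
  P(2)·log₂(P(2)/Q(2)) = 0.6402·log₂(0.6402/0.25) = 0.86849
  P(3)·log₂(P(3)/Q(3)) = 0.1302·log₂(0.1302/0.25) = -0.12254
  P(4)·log₂(P(4)/Q(4)) = 0.1803·log₂(0.1803/0.25) = -0.08502

D_KL(P||Q) = -0.11547 + 0.86849 - 0.12254 - 0.08502 = 0.54546 ≈ 0.5455 bits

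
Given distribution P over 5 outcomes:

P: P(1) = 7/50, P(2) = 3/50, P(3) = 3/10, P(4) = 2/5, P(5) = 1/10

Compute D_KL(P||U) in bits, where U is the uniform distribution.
0.2992 bits

U(i) = 1/5 for all i

D_KL(P||U) = Σ P(x) log₂(P(x) / (1/5))
           = Σ P(x) log₂(P(x)) + log₂(5)
           = log₂(5) - H(P)

H(P) = -Σ P(x) log₂(P(x)):
  -P(1)·log₂(P(1)) = -(7/50)·log₂(7/50) = 0.39711
  -P(2)·log₂(P(2)) = -(3/50)·log₂(3/50) = 0.24353
  -P(3)·log₂(P(3)) = -(3/10)·log₂(3/10) = 0.52109
  -P(4)·log₂(P(4)) = -(2/5)·log₂(2/5) = 0.52877
  -P(5)·log₂(P(5)) = -(1/10)·log₂(1/10) = 0.33219
H(P) = 0.39711 + 0.24353 + 0.52109 + 0.52877 + 0.33219 = 2.02269 bits

log₂(5) = 2.32193 bits

D_KL(P||U) = 2.32193 - 2.02269 = 0.29924 ≈ 0.2992 bits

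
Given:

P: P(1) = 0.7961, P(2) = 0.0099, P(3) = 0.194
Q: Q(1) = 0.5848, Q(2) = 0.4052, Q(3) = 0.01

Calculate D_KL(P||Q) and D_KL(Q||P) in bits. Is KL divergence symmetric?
D_KL(P||Q) = 1.1312 bits, D_KL(Q||P) = 1.8669 bits. No, KL divergence is not symmetric.

D_KL(P||Q) = Σ P(x) log₂(P(x)/Q(x))

Computing term by term:
  P(1)·log₂(P(1)/Q(1)) = 0.7961·log₂(0.7961/0.5848) = 0.35427
  P(2)·log₂(P(2)/Q(2)) = 0.0099·log₂(0.0099/0.4052) = -0.05302
  P(3)·log₂(P(3)/Q(3)) = 0.194·log₂(0.194/0.01) = 0.82993

D_KL(P||Q) = 0.35427 - 0.05302 + 0.82993 = 1.13118 ≈ 1.1312 bits

D_KL(Q||P) = Σ Q(x) log₂(Q(x)/P(x))

Computing term by term:
  Q(1)·log₂(Q(1)/P(1)) = 0.5848·log₂(0.5848/0.7961) = -0.26024
  Q(2)·log₂(Q(2)/P(2)) = 0.4052·log₂(0.4052/0.0099) = 2.16987
  Q(3)·log₂(Q(3)/P(3)) = 0.01·log₂(0.01/0.194) = -0.04278

D_KL(Q||P) = -0.26024 + 2.16987 - 0.04278 = 1.86685 ≈ 1.8669 bits

These are NOT equal (difference: 0.7357 bits). KL divergence is asymmetric: D_KL(P||Q) ≠ D_KL(Q||P) in general.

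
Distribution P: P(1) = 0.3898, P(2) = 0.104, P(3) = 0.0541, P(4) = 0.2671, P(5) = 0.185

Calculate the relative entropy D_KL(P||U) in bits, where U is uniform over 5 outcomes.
0.2658 bits

U(i) = 1/5 for all i

D_KL(P||U) = Σ P(x) log₂(P(x) / (1/5))
           = Σ P(x) log₂(P(x)) + log₂(5)
           = log₂(5) - H(P)

H(P) = -Σ P(x) log₂(P(x)):
  -P(1)·log₂(P(1)) = -(0.3898)·log₂(0.3898) = 0.52981
  -P(2)·log₂(P(2)) = -(0.104)·log₂(0.104) = 0.33960
  -P(3)·log₂(P(3)) = -(0.0541)·log₂(0.0541) = 0.22767
  -P(4)·log₂(P(4)) = -(0.2671)·log₂(0.2671) = 0.50870
  -P(5)·log₂(P(5)) = -(0.185)·log₂(0.185) = 0.45036
H(P) = 0.52981 + 0.33960 + 0.22767 + 0.50870 + 0.45036 = 2.05614 bits

log₂(5) = 2.32193 bits

D_KL(P||U) = 2.32193 - 2.05614 = 0.26579 ≈ 0.2658 bits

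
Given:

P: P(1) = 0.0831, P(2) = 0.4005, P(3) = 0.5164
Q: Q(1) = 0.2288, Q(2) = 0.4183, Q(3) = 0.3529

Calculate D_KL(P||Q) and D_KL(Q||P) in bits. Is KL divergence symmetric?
D_KL(P||Q) = 0.1371 bits, D_KL(Q||P) = 0.1667 bits. No, KL divergence is not symmetric.

D_KL(P||Q) = Σ P(x) log₂(P(x)/Q(x))

Computing term by term:
  P(1)·log₂(P(1)/Q(1)) = 0.0831·log₂(0.0831/0.2288) = -0.12142
  P(2)·log₂(P(2)/Q(2)) = 0.4005·log₂(0.4005/0.4183) = -0.02513
  P(3)·log₂(P(3)/Q(3)) = 0.5164·log₂(0.5164/0.3529) = 0.28362

D_KL(P||Q) = -0.12142 - 0.02513 + 0.28362 = 0.13707 ≈ 0.1371 bits

D_KL(Q||P) = Σ Q(x) log₂(Q(x)/P(x))

Computing term by term:
  Q(1)·log₂(Q(1)/P(1)) = 0.2288·log₂(0.2288/0.0831) = 0.33431
  Q(2)·log₂(Q(2)/P(2)) = 0.4183·log₂(0.4183/0.4005) = 0.02624
  Q(3)·log₂(Q(3)/P(3)) = 0.3529·log₂(0.3529/0.5164) = -0.19382

D_KL(Q||P) = 0.33431 + 0.02624 - 0.19382 = 0.16673 ≈ 0.1667 bits

These are NOT equal (difference: 0.0296 bits). KL divergence is asymmetric: D_KL(P||Q) ≠ D_KL(Q||P) in general.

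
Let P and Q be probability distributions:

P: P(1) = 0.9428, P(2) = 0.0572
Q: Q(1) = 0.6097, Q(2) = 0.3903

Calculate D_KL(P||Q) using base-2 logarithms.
0.4344 bits

D_KL(P||Q) = Σ P(x) log₂(P(x)/Q(x))

Computing term by term:
  P(1)·log₂(P(1)/Q(1)) = 0.9428·log₂(0.9428/0.6097) = 0.59288
  P(2)·log₂(P(2)/Q(2)) = 0.0572·log₂(0.0572/0.3903) = -0.15847

D_KL(P||Q) = 0.59288 - 0.15847 = 0.43441 ≈ 0.4344 bits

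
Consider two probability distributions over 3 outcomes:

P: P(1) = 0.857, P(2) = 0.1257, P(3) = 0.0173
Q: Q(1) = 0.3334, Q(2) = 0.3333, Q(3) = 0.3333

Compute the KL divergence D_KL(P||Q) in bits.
0.9166 bits

D_KL(P||Q) = Σ P(x) log₂(P(x)/Q(x))

Computing term by term:
  P(1)·log₂(P(1)/Q(1)) = 0.857·log₂(0.857/0.3334) = 1.16727
  P(2)·log₂(P(2)/Q(2)) = 0.1257·log₂(0.1257/0.3333) = -0.17684
  P(3)·log₂(P(3)/Q(3)) = 0.0173·log₂(0.0173/0.3333) = -0.07384

D_KL(P||Q) = 1.16727 - 0.17684 - 0.07384 = 0.91659 ≈ 0.9166 bits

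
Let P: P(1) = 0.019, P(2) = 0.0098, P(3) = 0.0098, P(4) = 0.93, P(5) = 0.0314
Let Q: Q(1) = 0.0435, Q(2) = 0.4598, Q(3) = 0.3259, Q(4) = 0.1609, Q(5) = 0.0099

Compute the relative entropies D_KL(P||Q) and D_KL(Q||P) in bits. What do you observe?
D_KL(P||Q) = 2.2795 bits, D_KL(Q||P) = 3.8287 bits. The two directions give different values (D_KL(Q||P) exceeds D_KL(P||Q) by 1.5492 bits): KL divergence is asymmetric.

D_KL(P||Q) = Σ P(x) log₂(P(x)/Q(x))

Computing term by term:
  P(1)·log₂(P(1)/Q(1)) = 0.019·log₂(0.019/0.0435) = -0.02271
  P(2)·log₂(P(2)/Q(2)) = 0.0098·log₂(0.0098/0.4598) = -0.05441
  P(3)·log₂(P(3)/Q(3)) = 0.0098·log₂(0.0098/0.3259) = -0.04954
  P(4)·log₂(P(4)/Q(4)) = 0.93·log₂(0.93/0.1609) = 2.35389
  P(5)·log₂(P(5)/Q(5)) = 0.0314·log₂(0.0314/0.0099) = 0.05229

D_KL(P||Q) = -0.02271 - 0.05441 - 0.04954 + 2.35389 + 0.05229 = 2.27952 ≈ 2.2795 bits

D_KL(Q||P) = Σ Q(x) log₂(Q(x)/P(x))

Computing term by term:
  Q(1)·log₂(Q(1)/P(1)) = 0.0435·log₂(0.0435/0.019) = 0.05198
  Q(2)·log₂(Q(2)/P(2)) = 0.4598·log₂(0.4598/0.0098) = 2.55285
  Q(3)·log₂(Q(3)/P(3)) = 0.3259·log₂(0.3259/0.0098) = 1.64759
  Q(4)·log₂(Q(4)/P(4)) = 0.1609·log₂(0.1609/0.93) = -0.40725
  Q(5)·log₂(Q(5)/P(5)) = 0.0099·log₂(0.0099/0.0314) = -0.01649

D_KL(Q||P) = 0.05198 + 2.55285 + 1.64759 - 0.40725 - 0.01649 = 3.82868 ≈ 3.8287 bits

These are NOT equal (difference: 1.5492 bits). KL divergence is asymmetric: D_KL(P||Q) ≠ D_KL(Q||P) in general.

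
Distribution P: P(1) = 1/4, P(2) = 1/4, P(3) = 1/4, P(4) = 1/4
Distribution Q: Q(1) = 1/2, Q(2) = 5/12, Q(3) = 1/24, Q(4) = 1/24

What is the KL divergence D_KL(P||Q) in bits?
0.8582 bits

D_KL(P||Q) = Σ P(x) log₂(P(x)/Q(x))

Computing term by term:
  P(1)·log₂(P(1)/Q(1)) = (1/4)·log₂((1/4)/(1/2)) = -0.25000
  P(2)·log₂(P(2)/Q(2)) = (1/4)·log₂((1/4)/(5/12)) = -0.18424
  P(3)·log₂(P(3)/Q(3)) = (1/4)·log₂((1/4)/(1/24)) = 0.64624
  P(4)·log₂(P(4)/Q(4)) = (1/4)·log₂((1/4)/(1/24)) = 0.64624

D_KL(P||Q) = -0.25000 - 0.18424 + 0.64624 + 0.64624 = 0.85824 ≈ 0.8582 bits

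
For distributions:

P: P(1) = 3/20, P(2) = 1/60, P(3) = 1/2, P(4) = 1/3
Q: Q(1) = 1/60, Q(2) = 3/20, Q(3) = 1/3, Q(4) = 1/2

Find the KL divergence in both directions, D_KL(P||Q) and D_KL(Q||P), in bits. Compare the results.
D_KL(P||Q) = 0.5202 bits, D_KL(Q||P) = 0.5202 bits. The two directions give exactly the same value for this pair.

D_KL(P||Q) = Σ P(x) log₂(P(x)/Q(x))

Computing term by term:
  P(1)·log₂(P(1)/Q(1)) = (3/20)·log₂((3/20)/(1/60)) = 0.47549
  P(2)·log₂(P(2)/Q(2)) = (1/60)·log₂((1/60)/(3/20)) = -0.05283
  P(3)·log₂(P(3)/Q(3)) = (1/2)·log₂((1/2)/(1/3)) = 0.29248
  P(4)·log₂(P(4)/Q(4)) = (1/3)·log₂((1/3)/(1/2)) = -0.19499

D_KL(P||Q) = 0.47549 - 0.05283 + 0.29248 - 0.19499 = 0.52015 ≈ 0.5202 bits

D_KL(Q||P) = Σ Q(x) log₂(Q(x)/P(x))

Computing term by term:
  Q(1)·log₂(Q(1)/P(1)) = (1/60)·log₂((1/60)/(3/20)) = -0.05283
  Q(2)·log₂(Q(2)/P(2)) = (3/20)·log₂((3/20)/(1/60)) = 0.47549
  Q(3)·log₂(Q(3)/P(3)) = (1/3)·log₂((1/3)/(1/2)) = -0.19499
  Q(4)·log₂(Q(4)/P(4)) = (1/2)·log₂((1/2)/(1/3)) = 0.29248

D_KL(Q||P) = -0.05283 + 0.47549 - 0.19499 + 0.29248 = 0.52015 ≈ 0.5202 bits

These ARE equal here. Q is P with outcomes relabeled (Q(1) = P(2), Q(2) = P(1), Q(3) = P(4), Q(4) = P(3)) by a relabeling that is its own inverse, so the two sums contain exactly the same terms in a different order. This is a special case — KL divergence is not symmetric in general: D_KL(P||Q) ≠ D_KL(Q||P) for most P, Q.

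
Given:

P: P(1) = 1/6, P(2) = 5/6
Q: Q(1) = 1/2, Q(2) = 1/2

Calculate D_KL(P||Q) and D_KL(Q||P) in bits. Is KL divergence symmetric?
D_KL(P||Q) = 0.3500 bits, D_KL(Q||P) = 0.4240 bits. No, KL divergence is not symmetric.

D_KL(P||Q) = Σ P(x) log₂(P(x)/Q(x))

Computing term by term:
  P(1)·log₂(P(1)/Q(1)) = (1/6)·log₂((1/6)/(1/2)) = -0.26416
  P(2)·log₂(P(2)/Q(2)) = (5/6)·log₂((5/6)/(1/2)) = 0.61414

D_KL(P||Q) = -0.26416 + 0.61414 = 0.34998 ≈ 0.3500 bits

D_KL(Q||P) = Σ Q(x) log₂(Q(x)/P(x))

Computing term by term:
  Q(1)·log₂(Q(1)/P(1)) = (1/2)·log₂((1/2)/(1/6)) = 0.79248
  Q(2)·log₂(Q(2)/P(2)) = (1/2)·log₂((1/2)/(5/6)) = -0.36848

D_KL(Q||P) = 0.79248 - 0.36848 = 0.42400 ≈ 0.4240 bits

These are NOT equal (difference: 0.0740 bits). KL divergence is asymmetric: D_KL(P||Q) ≠ D_KL(Q||P) in general.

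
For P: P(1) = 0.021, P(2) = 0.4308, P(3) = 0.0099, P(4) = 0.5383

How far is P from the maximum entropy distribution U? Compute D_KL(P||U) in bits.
0.8127 bits

U(i) = 1/4 for all i

D_KL(P||U) = Σ P(x) log₂(P(x) / (1/4))
           = Σ P(x) log₂(P(x)) + log₂(4)
           = log₂(4) - H(P)

H(P) = -Σ P(x) log₂(P(x)):
  -P(1)·log₂(P(1)) = -(0.021)·log₂(0.021) = 0.11704
  -P(2)·log₂(P(2)) = -(0.4308)·log₂(0.4308) = 0.52338
  -P(3)·log₂(P(3)) = -(0.0099)·log₂(0.0099) = 0.06592
  -P(4)·log₂(P(4)) = -(0.5383)·log₂(0.5383) = 0.48098
H(P) = 0.11704 + 0.52338 + 0.06592 + 0.48098 = 1.18732 bits

log₂(4) = 2.00000 bits

D_KL(P||U) = 2.00000 - 1.18732 = 0.81268 ≈ 0.8127 bits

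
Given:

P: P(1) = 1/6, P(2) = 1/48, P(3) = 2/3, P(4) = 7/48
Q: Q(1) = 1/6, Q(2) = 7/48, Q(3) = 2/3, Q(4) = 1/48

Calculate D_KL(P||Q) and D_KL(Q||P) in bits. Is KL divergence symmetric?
D_KL(P||Q) = 0.3509 bits, D_KL(Q||P) = 0.3509 bits. The two values coincide for this particular pair, but no — KL divergence is not symmetric in general.

D_KL(P||Q) = Σ P(x) log₂(P(x)/Q(x))

Computing term by term:
  P(1)·log₂(P(1)/Q(1)) = (1/6)·log₂((1/6)/(1/6)) = 0.00000
  P(2)·log₂(P(2)/Q(2)) = (1/48)·log₂((1/48)/(7/48)) = -0.05849
  P(3)·log₂(P(3)/Q(3)) = (2/3)·log₂((2/3)/(2/3)) = 0.00000
  P(4)·log₂(P(4)/Q(4)) = (7/48)·log₂((7/48)/(1/48)) = 0.40941

D_KL(P||Q) = 0.00000 - 0.05849 + 0.00000 + 0.40941 = 0.35092 ≈ 0.3509 bits

D_KL(Q||P) = Σ Q(x) log₂(Q(x)/P(x))

Computing term by term:
  Q(1)·log₂(Q(1)/P(1)) = (1/6)·log₂((1/6)/(1/6)) = 0.00000
  Q(2)·log₂(Q(2)/P(2)) = (7/48)·log₂((7/48)/(1/48)) = 0.40941
  Q(3)·log₂(Q(3)/P(3)) = (2/3)·log₂((2/3)/(2/3)) = 0.00000
  Q(4)·log₂(Q(4)/P(4)) = (1/48)·log₂((1/48)/(7/48)) = -0.05849

D_KL(Q||P) = 0.00000 + 0.40941 + 0.00000 - 0.05849 = 0.35092 ≈ 0.3509 bits

These ARE equal here. Q is P with outcomes relabeled (Q(2) = P(4), Q(4) = P(2)) by a relabeling that is its own inverse, so the two sums contain exactly the same terms in a different order. This is a special case — KL divergence is not symmetric in general: D_KL(P||Q) ≠ D_KL(Q||P) for most P, Q.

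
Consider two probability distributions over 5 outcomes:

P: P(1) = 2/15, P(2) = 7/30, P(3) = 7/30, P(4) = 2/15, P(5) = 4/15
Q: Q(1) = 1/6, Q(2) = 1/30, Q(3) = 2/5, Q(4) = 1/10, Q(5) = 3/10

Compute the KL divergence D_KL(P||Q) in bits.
0.4407 bits

D_KL(P||Q) = Σ P(x) log₂(P(x)/Q(x))

Computing term by term:
  P(1)·log₂(P(1)/Q(1)) = (2/15)·log₂((2/15)/(1/6)) = -0.04292
  P(2)·log₂(P(2)/Q(2)) = (7/30)·log₂((7/30)/(1/30)) = 0.65505
  P(3)·log₂(P(3)/Q(3)) = (7/30)·log₂((7/30)/(2/5)) = -0.18144
  P(4)·log₂(P(4)/Q(4)) = (2/15)·log₂((2/15)/(1/10)) = 0.05534
  P(5)·log₂(P(5)/Q(5)) = (4/15)·log₂((4/15)/(3/10)) = -0.04531

D_KL(P||Q) = -0.04292 + 0.65505 - 0.18144 + 0.05534 - 0.04531 = 0.44072 ≈ 0.4407 bits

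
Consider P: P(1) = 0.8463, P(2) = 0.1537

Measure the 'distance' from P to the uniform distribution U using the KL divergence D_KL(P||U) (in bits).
0.3810 bits

U(i) = 1/2 for all i

D_KL(P||U) = Σ P(x) log₂(P(x) / (1/2))
           = Σ P(x) log₂(P(x)) + log₂(2)
           = log₂(2) - H(P)

H(P) = -Σ P(x) log₂(P(x)):
  -P(1)·log₂(P(1)) = -(0.8463)·log₂(0.8463) = 0.20375
  -P(2)·log₂(P(2)) = -(0.1537)·log₂(0.1537) = 0.41527
H(P) = 0.20375 + 0.41527 = 0.61902 bits

log₂(2) = 1.00000 bits

D_KL(P||U) = 1.00000 - 0.61902 = 0.38098 ≈ 0.3810 bits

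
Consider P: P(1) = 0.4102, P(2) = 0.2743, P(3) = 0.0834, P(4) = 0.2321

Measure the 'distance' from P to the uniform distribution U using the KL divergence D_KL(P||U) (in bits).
0.1728 bits

U(i) = 1/4 for all i

D_KL(P||U) = Σ P(x) log₂(P(x) / (1/4))
           = Σ P(x) log₂(P(x)) + log₂(4)
           = log₂(4) - H(P)

H(P) = -Σ P(x) log₂(P(x)):
  -P(1)·log₂(P(1)) = -(0.4102)·log₂(0.4102) = 0.52735
  -P(2)·log₂(P(2)) = -(0.2743)·log₂(0.2743) = 0.51189
  -P(3)·log₂(P(3)) = -(0.0834)·log₂(0.0834) = 0.29889
  -P(4)·log₂(P(4)) = -(0.2321)·log₂(0.2321) = 0.48908
H(P) = 0.52735 + 0.51189 + 0.29889 + 0.48908 = 1.82721 bits

log₂(4) = 2.00000 bits

D_KL(P||U) = 2.00000 - 1.82721 = 0.17279 ≈ 0.1728 bits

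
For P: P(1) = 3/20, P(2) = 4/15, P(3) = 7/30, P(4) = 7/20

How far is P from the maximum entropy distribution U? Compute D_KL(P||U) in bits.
0.0610 bits

U(i) = 1/4 for all i

D_KL(P||U) = Σ P(x) log₂(P(x) / (1/4))
           = Σ P(x) log₂(P(x)) + log₂(4)
           = log₂(4) - H(P)

H(P) = -Σ P(x) log₂(P(x)):
  -P(1)·log₂(P(1)) = -(3/20)·log₂(3/20) = 0.41054
  -P(2)·log₂(P(2)) = -(4/15)·log₂(4/15) = 0.50850
  -P(3)·log₂(P(3)) = -(7/30)·log₂(7/30) = 0.48989
  -P(4)·log₂(P(4)) = -(7/20)·log₂(7/20) = 0.53010
H(P) = 0.41054 + 0.50850 + 0.48989 + 0.53010 = 1.93903 bits

log₂(4) = 2.00000 bits

D_KL(P||U) = 2.00000 - 1.93903 = 0.06097 ≈ 0.0610 bits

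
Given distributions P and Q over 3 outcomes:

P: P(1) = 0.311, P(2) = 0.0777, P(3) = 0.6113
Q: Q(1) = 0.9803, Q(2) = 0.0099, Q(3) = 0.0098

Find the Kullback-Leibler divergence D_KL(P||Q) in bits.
3.3610 bits

D_KL(P||Q) = Σ P(x) log₂(P(x)/Q(x))

Computing term by term:
  P(1)·log₂(P(1)/Q(1)) = 0.311·log₂(0.311/0.9803) = -0.51511
  P(2)·log₂(P(2)/Q(2)) = 0.0777·log₂(0.0777/0.0099) = 0.23096
  P(3)·log₂(P(3)/Q(3)) = 0.6113·log₂(0.6113/0.0098) = 3.64515

D_KL(P||Q) = -0.51511 + 0.23096 + 3.64515 = 3.36100 ≈ 3.3610 bits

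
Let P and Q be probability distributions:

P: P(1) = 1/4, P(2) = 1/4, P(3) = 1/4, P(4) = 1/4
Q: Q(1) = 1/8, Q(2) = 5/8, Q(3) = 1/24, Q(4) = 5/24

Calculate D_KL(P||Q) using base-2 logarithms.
0.6315 bits

D_KL(P||Q) = Σ P(x) log₂(P(x)/Q(x))

Computing term by term:
  P(1)·log₂(P(1)/Q(1)) = (1/4)·log₂((1/4)/(1/8)) = 0.25000
  P(2)·log₂(P(2)/Q(2)) = (1/4)·log₂((1/4)/(5/8)) = -0.33048
  P(3)·log₂(P(3)/Q(3)) = (1/4)·log₂((1/4)/(1/24)) = 0.64624
  P(4)·log₂(P(4)/Q(4)) = (1/4)·log₂((1/4)/(5/24)) = 0.06576

D_KL(P||Q) = 0.25000 - 0.33048 + 0.64624 + 0.06576 = 0.63152 ≈ 0.6315 bits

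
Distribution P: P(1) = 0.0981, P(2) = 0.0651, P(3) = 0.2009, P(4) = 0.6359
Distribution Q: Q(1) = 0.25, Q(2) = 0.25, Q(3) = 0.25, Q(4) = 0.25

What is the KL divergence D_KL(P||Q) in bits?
0.5343 bits

D_KL(P||Q) = Σ P(x) log₂(P(x)/Q(x))

Computing term by term:
  P(1)·log₂(P(1)/Q(1)) = 0.0981·log₂(0.0981/0.25) = -0.13240
  P(2)·log₂(P(2)/Q(2)) = 0.0651·log₂(0.0651/0.25) = -0.12637
  P(3)·log₂(P(3)/Q(3)) = 0.2009·log₂(0.2009/0.25) = -0.06337
  P(4)·log₂(P(4)/Q(4)) = 0.6359·log₂(0.6359/0.25) = 0.85648

D_KL(P||Q) = -0.13240 - 0.12637 - 0.06337 + 0.85648 = 0.53434 ≈ 0.5343 bits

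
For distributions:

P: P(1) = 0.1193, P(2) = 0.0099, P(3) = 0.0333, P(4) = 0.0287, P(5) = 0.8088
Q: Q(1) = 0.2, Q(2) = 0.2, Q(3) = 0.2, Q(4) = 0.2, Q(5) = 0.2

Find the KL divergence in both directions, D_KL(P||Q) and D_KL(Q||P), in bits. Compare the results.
D_KL(P||Q) = 1.3320 bits, D_KL(Q||P) = 1.6907 bits. D_KL(Q||P) is larger than D_KL(P||Q) by 0.3587 bits; the two directions differ.

D_KL(P||Q) = Σ P(x) log₂(P(x)/Q(x))

Computing term by term:
  P(1)·log₂(P(1)/Q(1)) = 0.1193·log₂(0.1193/0.2) = -0.08893
  P(2)·log₂(P(2)/Q(2)) = 0.0099·log₂(0.0099/0.2) = -0.04293
  P(3)·log₂(P(3)/Q(3)) = 0.0333·log₂(0.0333/0.2) = -0.08613
  P(4)·log₂(P(4)/Q(4)) = 0.0287·log₂(0.0287/0.2) = -0.08039
  P(5)·log₂(P(5)/Q(5)) = 0.8088·log₂(0.8088/0.2) = 1.63037

D_KL(P||Q) = -0.08893 - 0.04293 - 0.08613 - 0.08039 + 1.63037 = 1.33199 ≈ 1.3320 bits

D_KL(Q||P) = Σ Q(x) log₂(Q(x)/P(x))

Computing term by term:
  Q(1)·log₂(Q(1)/P(1)) = 0.2·log₂(0.2/0.1193) = 0.14908
  Q(2)·log₂(Q(2)/P(2)) = 0.2·log₂(0.2/0.0099) = 0.86729
  Q(3)·log₂(Q(3)/P(3)) = 0.2·log₂(0.2/0.0333) = 0.51728
  Q(4)·log₂(Q(4)/P(4)) = 0.2·log₂(0.2/0.0287) = 0.56018
  Q(5)·log₂(Q(5)/P(5)) = 0.2·log₂(0.2/0.8088) = -0.40316

D_KL(Q||P) = 0.14908 + 0.86729 + 0.51728 + 0.56018 - 0.40316 = 1.69067 ≈ 1.6907 bits

These are NOT equal (difference: 0.3587 bits). KL divergence is asymmetric: D_KL(P||Q) ≠ D_KL(Q||P) in general.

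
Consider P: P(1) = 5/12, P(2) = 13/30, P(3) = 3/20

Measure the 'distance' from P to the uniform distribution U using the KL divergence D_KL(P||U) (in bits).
0.1254 bits

U(i) = 1/3 for all i

D_KL(P||U) = Σ P(x) log₂(P(x) / (1/3))
           = Σ P(x) log₂(P(x)) + log₂(3)
           = log₂(3) - H(P)

H(P) = -Σ P(x) log₂(P(x)):
  -P(1)·log₂(P(1)) = -(5/12)·log₂(5/12) = 0.52626
  -P(2)·log₂(P(2)) = -(13/30)·log₂(13/30) = 0.52280
  -P(3)·log₂(P(3)) = -(3/20)·log₂(3/20) = 0.41054
H(P) = 0.52626 + 0.52280 + 0.41054 = 1.45960 bits

log₂(3) = 1.58496 bits

D_KL(P||U) = 1.58496 - 1.45960 = 0.12536 ≈ 0.1254 bits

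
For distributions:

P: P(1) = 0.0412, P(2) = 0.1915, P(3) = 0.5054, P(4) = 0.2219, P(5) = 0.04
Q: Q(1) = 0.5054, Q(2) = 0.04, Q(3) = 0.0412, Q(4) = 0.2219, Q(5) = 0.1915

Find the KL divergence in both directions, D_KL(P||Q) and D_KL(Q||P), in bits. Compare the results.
D_KL(P||Q) = 2.0212 bits, D_KL(Q||P) = 2.0212 bits. The two directions give exactly the same value for this pair.

D_KL(P||Q) = Σ P(x) log₂(P(x)/Q(x))

Computing term by term:
  P(1)·log₂(P(1)/Q(1)) = 0.0412·log₂(0.0412/0.5054) = -0.14901
  P(2)·log₂(P(2)/Q(2)) = 0.1915·log₂(0.1915/0.04) = 0.43265
  P(3)·log₂(P(3)/Q(3)) = 0.5054·log₂(0.5054/0.0412) = 1.82788
  P(4)·log₂(P(4)/Q(4)) = 0.2219·log₂(0.2219/0.2219) = 0.00000
  P(5)·log₂(P(5)/Q(5)) = 0.04·log₂(0.04/0.1915) = -0.09037

D_KL(P||Q) = -0.14901 + 0.43265 + 1.82788 + 0.00000 - 0.09037 = 2.02115 ≈ 2.0212 bits

D_KL(Q||P) = Σ Q(x) log₂(Q(x)/P(x))

Computing term by term:
  Q(1)·log₂(Q(1)/P(1)) = 0.5054·log₂(0.5054/0.0412) = 1.82788
  Q(2)·log₂(Q(2)/P(2)) = 0.04·log₂(0.04/0.1915) = -0.09037
  Q(3)·log₂(Q(3)/P(3)) = 0.0412·log₂(0.0412/0.5054) = -0.14901
  Q(4)·log₂(Q(4)/P(4)) = 0.2219·log₂(0.2219/0.2219) = 0.00000
  Q(5)·log₂(Q(5)/P(5)) = 0.1915·log₂(0.1915/0.04) = 0.43265

D_KL(Q||P) = 1.82788 - 0.09037 - 0.14901 + 0.00000 + 0.43265 = 2.02115 ≈ 2.0212 bits

These ARE equal here. Q is P with outcomes relabeled (Q(1) = P(3), Q(2) = P(5), Q(3) = P(1), Q(5) = P(2)) by a relabeling that is its own inverse, so the two sums contain exactly the same terms in a different order. This is a special case — KL divergence is not symmetric in general: D_KL(P||Q) ≠ D_KL(Q||P) for most P, Q.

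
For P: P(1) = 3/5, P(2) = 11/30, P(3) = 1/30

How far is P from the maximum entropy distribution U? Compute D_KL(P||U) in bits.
0.4485 bits

U(i) = 1/3 for all i

D_KL(P||U) = Σ P(x) log₂(P(x) / (1/3))
           = Σ P(x) log₂(P(x)) + log₂(3)
           = log₂(3) - H(P)

H(P) = -Σ P(x) log₂(P(x)):
  -P(1)·log₂(P(1)) = -(3/5)·log₂(3/5) = 0.44218
  -P(2)·log₂(P(2)) = -(11/30)·log₂(11/30) = 0.53073
  -P(3)·log₂(P(3)) = -(1/30)·log₂(1/30) = 0.16356
H(P) = 0.44218 + 0.53073 + 0.16356 = 1.13647 bits

log₂(3) = 1.58496 bits

D_KL(P||U) = 1.58496 - 1.13647 = 0.44849 ≈ 0.4485 bits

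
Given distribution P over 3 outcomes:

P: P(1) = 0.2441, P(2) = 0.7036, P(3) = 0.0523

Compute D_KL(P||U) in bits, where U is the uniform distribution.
0.5089 bits

U(i) = 1/3 for all i

D_KL(P||U) = Σ P(x) log₂(P(x) / (1/3))
           = Σ P(x) log₂(P(x)) + log₂(3)
           = log₂(3) - H(P)

H(P) = -Σ P(x) log₂(P(x)):
  -P(1)·log₂(P(1)) = -(0.2441)·log₂(0.2441) = 0.49661
  -P(2)·log₂(P(2)) = -(0.7036)·log₂(0.7036) = 0.35685
  -P(3)·log₂(P(3)) = -(0.0523)·log₂(0.0523) = 0.22264
H(P) = 0.49661 + 0.35685 + 0.22264 = 1.07610 bits

log₂(3) = 1.58496 bits

D_KL(P||U) = 1.58496 - 1.07610 = 0.50886 ≈ 0.5089 bits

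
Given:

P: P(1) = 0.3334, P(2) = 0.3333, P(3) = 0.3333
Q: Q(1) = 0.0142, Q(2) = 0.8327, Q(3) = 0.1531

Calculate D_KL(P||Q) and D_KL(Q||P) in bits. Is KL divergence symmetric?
D_KL(P||Q) = 1.4519 bits, D_KL(Q||P) = 0.8635 bits. No, KL divergence is not symmetric.

D_KL(P||Q) = Σ P(x) log₂(P(x)/Q(x))

Computing term by term:
  P(1)·log₂(P(1)/Q(1)) = 0.3334·log₂(0.3334/0.0142) = 1.51807
  P(2)·log₂(P(2)/Q(2)) = 0.3333·log₂(0.3333/0.8327) = -0.44028
  P(3)·log₂(P(3)/Q(3)) = 0.3333·log₂(0.3333/0.1531) = 0.37408

D_KL(P||Q) = 1.51807 - 0.44028 + 0.37408 = 1.45187 ≈ 1.4519 bits

D_KL(Q||P) = Σ Q(x) log₂(Q(x)/P(x))

Computing term by term:
  Q(1)·log₂(Q(1)/P(1)) = 0.0142·log₂(0.0142/0.3334) = -0.06466
  Q(2)·log₂(Q(2)/P(2)) = 0.8327·log₂(0.8327/0.3333) = 1.09998
  Q(3)·log₂(Q(3)/P(3)) = 0.1531·log₂(0.1531/0.3333) = -0.17183

D_KL(Q||P) = -0.06466 + 1.09998 - 0.17183 = 0.86349 ≈ 0.8635 bits

These are NOT equal (difference: 0.5884 bits). KL divergence is asymmetric: D_KL(P||Q) ≠ D_KL(Q||P) in general.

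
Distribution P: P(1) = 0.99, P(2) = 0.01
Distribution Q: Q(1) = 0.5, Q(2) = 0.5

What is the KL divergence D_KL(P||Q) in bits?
0.9192 bits

D_KL(P||Q) = Σ P(x) log₂(P(x)/Q(x))

Computing term by term:
  P(1)·log₂(P(1)/Q(1)) = 0.99·log₂(0.99/0.5) = 0.97565
  P(2)·log₂(P(2)/Q(2)) = 0.01·log₂(0.01/0.5) = -0.05644

D_KL(P||Q) = 0.97565 - 0.05644 = 0.91921 ≈ 0.9192 bits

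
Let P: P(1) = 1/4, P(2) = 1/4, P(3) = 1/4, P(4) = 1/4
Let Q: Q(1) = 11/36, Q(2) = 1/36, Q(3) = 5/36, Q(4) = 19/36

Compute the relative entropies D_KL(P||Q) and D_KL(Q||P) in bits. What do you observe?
D_KL(P||Q) = 0.6626 bits, D_KL(Q||P) = 0.4516 bits. The two directions give different values (D_KL(P||Q) exceeds D_KL(Q||P) by 0.2110 bits): KL divergence is asymmetric.

D_KL(P||Q) = Σ P(x) log₂(P(x)/Q(x))

Computing term by term:
  P(1)·log₂(P(1)/Q(1)) = (1/4)·log₂((1/4)/(11/36)) = -0.07238
  P(2)·log₂(P(2)/Q(2)) = (1/4)·log₂((1/4)/(1/36)) = 0.79248
  P(3)·log₂(P(3)/Q(3)) = (1/4)·log₂((1/4)/(5/36)) = 0.21200
  P(4)·log₂(P(4)/Q(4)) = (1/4)·log₂((1/4)/(19/36)) = -0.26950

D_KL(P||Q) = -0.07238 + 0.79248 + 0.21200 - 0.26950 = 0.66260 ≈ 0.6626 bits

D_KL(Q||P) = Σ Q(x) log₂(Q(x)/P(x))

Computing term by term:
  Q(1)·log₂(Q(1)/P(1)) = (11/36)·log₂((11/36)/(1/4)) = 0.08846
  Q(2)·log₂(Q(2)/P(2)) = (1/36)·log₂((1/36)/(1/4)) = -0.08805
  Q(3)·log₂(Q(3)/P(3)) = (5/36)·log₂((5/36)/(1/4)) = -0.11778
  Q(4)·log₂(Q(4)/P(4)) = (19/36)·log₂((19/36)/(1/4)) = 0.56895

D_KL(Q||P) = 0.08846 - 0.08805 - 0.11778 + 0.56895 = 0.45158 ≈ 0.4516 bits

These are NOT equal (difference: 0.2110 bits). KL divergence is asymmetric: D_KL(P||Q) ≠ D_KL(Q||P) in general.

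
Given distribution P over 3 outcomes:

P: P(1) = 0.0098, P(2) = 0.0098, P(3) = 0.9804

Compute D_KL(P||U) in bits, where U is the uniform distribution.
1.4262 bits

U(i) = 1/3 for all i

D_KL(P||U) = Σ P(x) log₂(P(x) / (1/3))
           = Σ P(x) log₂(P(x)) + log₂(3)
           = log₂(3) - H(P)

H(P) = -Σ P(x) log₂(P(x)):
  -P(1)·log₂(P(1)) = -(0.0098)·log₂(0.0098) = 0.06540
  -P(2)·log₂(P(2)) = -(0.0098)·log₂(0.0098) = 0.06540
  -P(3)·log₂(P(3)) = -(0.9804)·log₂(0.9804) = 0.02800
H(P) = 0.06540 + 0.06540 + 0.02800 = 0.15880 bits

log₂(3) = 1.58496 bits

D_KL(P||U) = 1.58496 - 0.15880 = 1.42616 ≈ 1.4262 bits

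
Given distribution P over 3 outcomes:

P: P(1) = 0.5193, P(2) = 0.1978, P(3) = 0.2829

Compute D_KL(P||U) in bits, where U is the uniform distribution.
0.1163 bits

U(i) = 1/3 for all i

D_KL(P||U) = Σ P(x) log₂(P(x) / (1/3))
           = Σ P(x) log₂(P(x)) + log₂(3)
           = log₂(3) - H(P)

H(P) = -Σ P(x) log₂(P(x)):
  -P(1)·log₂(P(1)) = -(0.5193)·log₂(0.5193) = 0.49093
  -P(2)·log₂(P(2)) = -(0.1978)·log₂(0.1978) = 0.46243
  -P(3)·log₂(P(3)) = -(0.2829)·log₂(0.2829) = 0.51534
H(P) = 0.49093 + 0.46243 + 0.51534 = 1.46870 bits

log₂(3) = 1.58496 bits

D_KL(P||U) = 1.58496 - 1.46870 = 0.11626 ≈ 0.1163 bits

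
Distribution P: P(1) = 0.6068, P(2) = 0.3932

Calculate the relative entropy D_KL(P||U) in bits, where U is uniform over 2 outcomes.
0.0332 bits

U(i) = 1/2 for all i

D_KL(P||U) = Σ P(x) log₂(P(x) / (1/2))
           = Σ P(x) log₂(P(x)) + log₂(2)
           = log₂(2) - H(P)

H(P) = -Σ P(x) log₂(P(x)):
  -P(1)·log₂(P(1)) = -(0.6068)·log₂(0.6068) = 0.43733
  -P(2)·log₂(P(2)) = -(0.3932)·log₂(0.3932) = 0.52951
H(P) = 0.43733 + 0.52951 = 0.96684 bits

log₂(2) = 1.00000 bits

D_KL(P||U) = 1.00000 - 0.96684 = 0.03316 ≈ 0.0332 bits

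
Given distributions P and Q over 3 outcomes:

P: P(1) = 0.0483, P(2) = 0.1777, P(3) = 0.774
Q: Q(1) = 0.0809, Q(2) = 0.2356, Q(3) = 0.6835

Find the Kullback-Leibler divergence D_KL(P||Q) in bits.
0.0306 bits

D_KL(P||Q) = Σ P(x) log₂(P(x)/Q(x))

Computing term by term:
  P(1)·log₂(P(1)/Q(1)) = 0.0483·log₂(0.0483/0.0809) = -0.03594
  P(2)·log₂(P(2)/Q(2)) = 0.1777·log₂(0.1777/0.2356) = -0.07231
  P(3)·log₂(P(3)/Q(3)) = 0.774·log₂(0.774/0.6835) = 0.13885

D_KL(P||Q) = -0.03594 - 0.07231 + 0.13885 = 0.03060 ≈ 0.0306 bits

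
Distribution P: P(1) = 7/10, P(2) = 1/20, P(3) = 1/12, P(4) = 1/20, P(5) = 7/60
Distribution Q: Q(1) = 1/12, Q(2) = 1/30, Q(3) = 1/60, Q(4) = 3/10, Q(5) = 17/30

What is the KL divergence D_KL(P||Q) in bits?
1.9768 bits

D_KL(P||Q) = Σ P(x) log₂(P(x)/Q(x))

Computing term by term:
  P(1)·log₂(P(1)/Q(1)) = (7/10)·log₂((7/10)/(1/12)) = 2.14927
  P(2)·log₂(P(2)/Q(2)) = (1/20)·log₂((1/20)/(1/30)) = 0.02925
  P(3)·log₂(P(3)/Q(3)) = (1/12)·log₂((1/12)/(1/60)) = 0.19349
  P(4)·log₂(P(4)/Q(4)) = (1/20)·log₂((1/20)/(3/10)) = -0.12925
  P(5)·log₂(P(5)/Q(5)) = (7/60)·log₂((7/60)/(17/30)) = -0.26601

D_KL(P||Q) = 2.14927 + 0.02925 + 0.19349 - 0.12925 - 0.26601 = 1.97675 ≈ 1.9768 bits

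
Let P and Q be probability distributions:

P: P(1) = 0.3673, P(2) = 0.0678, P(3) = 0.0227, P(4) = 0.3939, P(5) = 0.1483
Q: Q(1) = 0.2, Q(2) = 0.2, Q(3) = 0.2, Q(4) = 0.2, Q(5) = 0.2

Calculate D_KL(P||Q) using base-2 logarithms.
0.4662 bits

D_KL(P||Q) = Σ P(x) log₂(P(x)/Q(x))

Computing term by term:
  P(1)·log₂(P(1)/Q(1)) = 0.3673·log₂(0.3673/0.2) = 0.32211
  P(2)·log₂(P(2)/Q(2)) = 0.0678·log₂(0.0678/0.2) = -0.10581
  P(3)·log₂(P(3)/Q(3)) = 0.0227·log₂(0.0227/0.2) = -0.07126
  P(4)·log₂(P(4)/Q(4)) = 0.3939·log₂(0.3939/0.2) = 0.38517
  P(5)·log₂(P(5)/Q(5)) = 0.1483·log₂(0.1483/0.2) = -0.06399

D_KL(P||Q) = 0.32211 - 0.10581 - 0.07126 + 0.38517 - 0.06399 = 0.46622 ≈ 0.4662 bits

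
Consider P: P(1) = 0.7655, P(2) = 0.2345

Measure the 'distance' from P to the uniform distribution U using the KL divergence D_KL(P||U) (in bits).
0.2142 bits

U(i) = 1/2 for all i

D_KL(P||U) = Σ P(x) log₂(P(x) / (1/2))
           = Σ P(x) log₂(P(x)) + log₂(2)
           = log₂(2) - H(P)

H(P) = -Σ P(x) log₂(P(x)):
  -P(1)·log₂(P(1)) = -(0.7655)·log₂(0.7655) = 0.29512
  -P(2)·log₂(P(2)) = -(0.2345)·log₂(0.2345) = 0.49065
H(P) = 0.29512 + 0.49065 = 0.78577 bits

log₂(2) = 1.00000 bits

D_KL(P||U) = 1.00000 - 0.78577 = 0.21423 ≈ 0.2142 bits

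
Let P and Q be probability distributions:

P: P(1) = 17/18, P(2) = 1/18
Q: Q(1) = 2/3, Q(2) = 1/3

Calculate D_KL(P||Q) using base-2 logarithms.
0.3310 bits

D_KL(P||Q) = Σ P(x) log₂(P(x)/Q(x))

Computing term by term:
  P(1)·log₂(P(1)/Q(1)) = (17/18)·log₂((17/18)/(2/3)) = 0.47458
  P(2)·log₂(P(2)/Q(2)) = (1/18)·log₂((1/18)/(1/3)) = -0.14361

D_KL(P||Q) = 0.47458 - 0.14361 = 0.33097 ≈ 0.3310 bits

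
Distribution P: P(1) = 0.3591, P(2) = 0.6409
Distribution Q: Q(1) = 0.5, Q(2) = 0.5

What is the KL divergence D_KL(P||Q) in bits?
0.0581 bits

D_KL(P||Q) = Σ P(x) log₂(P(x)/Q(x))

Computing term by term:
  P(1)·log₂(P(1)/Q(1)) = 0.3591·log₂(0.3591/0.5) = -0.17149
  P(2)·log₂(P(2)/Q(2)) = 0.6409·log₂(0.6409/0.5) = 0.22955

D_KL(P||Q) = -0.17149 + 0.22955 = 0.05806 ≈ 0.0581 bits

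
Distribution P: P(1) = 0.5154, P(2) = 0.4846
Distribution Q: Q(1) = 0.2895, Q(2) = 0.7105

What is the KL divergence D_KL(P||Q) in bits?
0.1614 bits

D_KL(P||Q) = Σ P(x) log₂(P(x)/Q(x))

Computing term by term:
  P(1)·log₂(P(1)/Q(1)) = 0.5154·log₂(0.5154/0.2895) = 0.42888
  P(2)·log₂(P(2)/Q(2)) = 0.4846·log₂(0.4846/0.7105) = -0.26752

D_KL(P||Q) = 0.42888 - 0.26752 = 0.16136 ≈ 0.1614 bits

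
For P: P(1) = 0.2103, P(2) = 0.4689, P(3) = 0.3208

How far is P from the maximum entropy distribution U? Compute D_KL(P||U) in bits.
0.0734 bits

U(i) = 1/3 for all i

D_KL(P||U) = Σ P(x) log₂(P(x) / (1/3))
           = Σ P(x) log₂(P(x)) + log₂(3)
           = log₂(3) - H(P)

H(P) = -Σ P(x) log₂(P(x)):
  -P(1)·log₂(P(1)) = -(0.2103)·log₂(0.2103) = 0.47307
  -P(2)·log₂(P(2)) = -(0.4689)·log₂(0.4689) = 0.51234
  -P(3)·log₂(P(3)) = -(0.3208)·log₂(0.3208) = 0.52619
H(P) = 0.47307 + 0.51234 + 0.52619 = 1.51160 bits

log₂(3) = 1.58496 bits

D_KL(P||U) = 1.58496 - 1.51160 = 0.07336 ≈ 0.0734 bits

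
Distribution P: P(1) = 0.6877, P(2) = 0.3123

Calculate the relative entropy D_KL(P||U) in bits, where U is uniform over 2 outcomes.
0.1042 bits

U(i) = 1/2 for all i

D_KL(P||U) = Σ P(x) log₂(P(x) / (1/2))
           = Σ P(x) log₂(P(x)) + log₂(2)
           = log₂(2) - H(P)

H(P) = -Σ P(x) log₂(P(x)):
  -P(1)·log₂(P(1)) = -(0.6877)·log₂(0.6877) = 0.37146
  -P(2)·log₂(P(2)) = -(0.3123)·log₂(0.3123) = 0.52435
H(P) = 0.37146 + 0.52435 = 0.89581 bits

log₂(2) = 1.00000 bits

D_KL(P||U) = 1.00000 - 0.89581 = 0.10419 ≈ 0.1042 bits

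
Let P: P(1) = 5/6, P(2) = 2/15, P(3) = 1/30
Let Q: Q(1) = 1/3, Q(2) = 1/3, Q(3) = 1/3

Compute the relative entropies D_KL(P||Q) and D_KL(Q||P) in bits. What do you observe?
D_KL(P||Q) = 0.8146 bits, D_KL(Q||P) = 1.1073 bits. The two directions give different values (D_KL(Q||P) exceeds D_KL(P||Q) by 0.2927 bits): KL divergence is asymmetric.

D_KL(P||Q) = Σ P(x) log₂(P(x)/Q(x))

Computing term by term:
  P(1)·log₂(P(1)/Q(1)) = (5/6)·log₂((5/6)/(1/3)) = 1.10161
  P(2)·log₂(P(2)/Q(2)) = (2/15)·log₂((2/15)/(1/3)) = -0.17626
  P(3)·log₂(P(3)/Q(3)) = (1/30)·log₂((1/30)/(1/3)) = -0.11073

D_KL(P||Q) = 1.10161 - 0.17626 - 0.11073 = 0.81462 ≈ 0.8146 bits

D_KL(Q||P) = Σ Q(x) log₂(Q(x)/P(x))

Computing term by term:
  Q(1)·log₂(Q(1)/P(1)) = (1/3)·log₂((1/3)/(5/6)) = -0.44064
  Q(2)·log₂(Q(2)/P(2)) = (1/3)·log₂((1/3)/(2/15)) = 0.44064
  Q(3)·log₂(Q(3)/P(3)) = (1/3)·log₂((1/3)/(1/30)) = 1.10731

D_KL(Q||P) = -0.44064 + 0.44064 + 1.10731 = 1.10731 ≈ 1.1073 bits

These are NOT equal (difference: 0.2927 bits). KL divergence is asymmetric: D_KL(P||Q) ≠ D_KL(Q||P) in general.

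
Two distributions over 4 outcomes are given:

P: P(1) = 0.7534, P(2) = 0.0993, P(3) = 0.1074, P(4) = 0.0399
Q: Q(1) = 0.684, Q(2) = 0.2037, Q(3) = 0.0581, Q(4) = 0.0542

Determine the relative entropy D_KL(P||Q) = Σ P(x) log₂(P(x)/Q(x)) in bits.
0.0797 bits

D_KL(P||Q) = Σ P(x) log₂(P(x)/Q(x))

Computing term by term:
  P(1)·log₂(P(1)/Q(1)) = 0.7534·log₂(0.7534/0.684) = 0.10504
  P(2)·log₂(P(2)/Q(2)) = 0.0993·log₂(0.0993/0.2037) = -0.10293
  P(3)·log₂(P(3)/Q(3)) = 0.1074·log₂(0.1074/0.0581) = 0.09520
  P(4)·log₂(P(4)/Q(4)) = 0.0399·log₂(0.0399/0.0542) = -0.01763

D_KL(P||Q) = 0.10504 - 0.10293 + 0.09520 - 0.01763 = 0.07968 ≈ 0.0797 bits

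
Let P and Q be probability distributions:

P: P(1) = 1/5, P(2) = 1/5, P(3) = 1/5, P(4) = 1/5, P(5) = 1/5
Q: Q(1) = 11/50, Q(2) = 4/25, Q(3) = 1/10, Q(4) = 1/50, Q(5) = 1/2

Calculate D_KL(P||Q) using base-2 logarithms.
0.6369 bits

D_KL(P||Q) = Σ P(x) log₂(P(x)/Q(x))

Computing term by term:
  P(1)·log₂(P(1)/Q(1)) = (1/5)·log₂((1/5)/(11/50)) = -0.02750
  P(2)·log₂(P(2)/Q(2)) = (1/5)·log₂((1/5)/(4/25)) = 0.06439
  P(3)·log₂(P(3)/Q(3)) = (1/5)·log₂((1/5)/(1/10)) = 0.20000
  P(4)·log₂(P(4)/Q(4)) = (1/5)·log₂((1/5)/(1/50)) = 0.66439
  P(5)·log₂(P(5)/Q(5)) = (1/5)·log₂((1/5)/(1/2)) = -0.26439

D_KL(P||Q) = -0.02750 + 0.06439 + 0.20000 + 0.66439 - 0.26439 = 0.63689 ≈ 0.6369 bits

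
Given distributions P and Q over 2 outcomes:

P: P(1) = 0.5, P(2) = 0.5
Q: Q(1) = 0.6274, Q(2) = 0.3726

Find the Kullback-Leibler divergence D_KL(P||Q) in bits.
0.0484 bits

D_KL(P||Q) = Σ P(x) log₂(P(x)/Q(x))

Computing term by term:
  P(1)·log₂(P(1)/Q(1)) = 0.5·log₂(0.5/0.6274) = -0.16373
  P(2)·log₂(P(2)/Q(2)) = 0.5·log₂(0.5/0.3726) = 0.21215

D_KL(P||Q) = -0.16373 + 0.21215 = 0.04842 ≈ 0.0484 bits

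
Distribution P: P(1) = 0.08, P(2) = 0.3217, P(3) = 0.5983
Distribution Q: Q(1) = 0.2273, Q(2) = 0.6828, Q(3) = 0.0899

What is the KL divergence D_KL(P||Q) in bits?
1.1662 bits

D_KL(P||Q) = Σ P(x) log₂(P(x)/Q(x))

Computing term by term:
  P(1)·log₂(P(1)/Q(1)) = 0.08·log₂(0.08/0.2273) = -0.12052
  P(2)·log₂(P(2)/Q(2)) = 0.3217·log₂(0.3217/0.6828) = -0.34928
  P(3)·log₂(P(3)/Q(3)) = 0.5983·log₂(0.5983/0.0899) = 1.63604

D_KL(P||Q) = -0.12052 - 0.34928 + 1.63604 = 1.16624 ≈ 1.1662 bits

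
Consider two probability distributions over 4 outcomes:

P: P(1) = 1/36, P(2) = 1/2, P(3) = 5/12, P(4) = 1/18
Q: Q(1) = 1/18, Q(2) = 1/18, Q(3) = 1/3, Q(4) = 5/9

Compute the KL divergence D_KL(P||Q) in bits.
1.5068 bits

D_KL(P||Q) = Σ P(x) log₂(P(x)/Q(x))

Computing term by term:
  P(1)·log₂(P(1)/Q(1)) = (1/36)·log₂((1/36)/(1/18)) = -0.02778
  P(2)·log₂(P(2)/Q(2)) = (1/2)·log₂((1/2)/(1/18)) = 1.58496
  P(3)·log₂(P(3)/Q(3)) = (5/12)·log₂((5/12)/(1/3)) = 0.13414
  P(4)·log₂(P(4)/Q(4)) = (1/18)·log₂((1/18)/(5/9)) = -0.18455

D_KL(P||Q) = -0.02778 + 1.58496 + 0.13414 - 0.18455 = 1.50677 ≈ 1.5068 bits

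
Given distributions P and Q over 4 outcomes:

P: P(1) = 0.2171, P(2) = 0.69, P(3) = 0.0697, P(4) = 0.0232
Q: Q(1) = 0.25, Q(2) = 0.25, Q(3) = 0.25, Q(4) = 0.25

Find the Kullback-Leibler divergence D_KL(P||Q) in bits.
0.7584 bits

D_KL(P||Q) = Σ P(x) log₂(P(x)/Q(x))

Computing term by term:
  P(1)·log₂(P(1)/Q(1)) = 0.2171·log₂(0.2171/0.25) = -0.04419
  P(2)·log₂(P(2)/Q(2)) = 0.69·log₂(0.69/0.25) = 1.01062
  P(3)·log₂(P(3)/Q(3)) = 0.0697·log₂(0.0697/0.25) = -0.12844
  P(4)·log₂(P(4)/Q(4)) = 0.0232·log₂(0.0232/0.25) = -0.07957

D_KL(P||Q) = -0.04419 + 1.01062 - 0.12844 - 0.07957 = 0.75842 ≈ 0.7584 bits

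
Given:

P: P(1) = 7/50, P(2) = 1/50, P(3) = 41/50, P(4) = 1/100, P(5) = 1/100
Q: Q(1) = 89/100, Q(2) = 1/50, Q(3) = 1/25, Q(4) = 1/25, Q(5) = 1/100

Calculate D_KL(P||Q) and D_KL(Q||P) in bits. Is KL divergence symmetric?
D_KL(P||Q) = 3.1796 bits, D_KL(Q||P) = 2.2806 bits. No, KL divergence is not symmetric.

D_KL(P||Q) = Σ P(x) log₂(P(x)/Q(x))

Computing term by term:
  P(1)·log₂(P(1)/Q(1)) = (7/50)·log₂((7/50)/(89/100)) = -0.37357
  P(2)·log₂(P(2)/Q(2)) = (1/50)·log₂((1/50)/(1/50)) = 0.00000
  P(3)·log₂(P(3)/Q(3)) = (41/50)·log₂((41/50)/(1/25)) = 3.57319
  P(4)·log₂(P(4)/Q(4)) = (1/100)·log₂((1/100)/(1/25)) = -0.02000
  P(5)·log₂(P(5)/Q(5)) = (1/100)·log₂((1/100)/(1/100)) = 0.00000

D_KL(P||Q) = -0.37357 + 0.00000 + 3.57319 - 0.02000 + 0.00000 = 3.17962 ≈ 3.1796 bits

D_KL(Q||P) = Σ Q(x) log₂(Q(x)/P(x))

Computing term by term:
  Q(1)·log₂(Q(1)/P(1)) = (89/100)·log₂((89/100)/(7/50)) = 2.37486
  Q(2)·log₂(Q(2)/P(2)) = (1/50)·log₂((1/50)/(1/50)) = 0.00000
  Q(3)·log₂(Q(3)/P(3)) = (1/25)·log₂((1/25)/(41/50)) = -0.17430
  Q(4)·log₂(Q(4)/P(4)) = (1/25)·log₂((1/25)/(1/100)) = 0.08000
  Q(5)·log₂(Q(5)/P(5)) = (1/100)·log₂((1/100)/(1/100)) = 0.00000

D_KL(Q||P) = 2.37486 + 0.00000 - 0.17430 + 0.08000 + 0.00000 = 2.28056 ≈ 2.2806 bits

These are NOT equal (difference: 0.8990 bits). KL divergence is asymmetric: D_KL(P||Q) ≠ D_KL(Q||P) in general.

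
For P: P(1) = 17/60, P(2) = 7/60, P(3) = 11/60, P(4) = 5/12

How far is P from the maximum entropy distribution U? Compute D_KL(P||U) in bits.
0.1479 bits

U(i) = 1/4 for all i

D_KL(P||U) = Σ P(x) log₂(P(x) / (1/4))
           = Σ P(x) log₂(P(x)) + log₂(4)
           = log₂(4) - H(P)

H(P) = -Σ P(x) log₂(P(x)):
  -P(1)·log₂(P(1)) = -(17/60)·log₂(17/60) = 0.51550
  -P(2)·log₂(P(2)) = -(7/60)·log₂(7/60) = 0.36161
  -P(3)·log₂(P(3)) = -(11/60)·log₂(11/60) = 0.44870
  -P(4)·log₂(P(4)) = -(5/12)·log₂(5/12) = 0.52626
H(P) = 0.51550 + 0.36161 + 0.44870 + 0.52626 = 1.85207 bits

log₂(4) = 2.00000 bits

D_KL(P||U) = 2.00000 - 1.85207 = 0.14793 ≈ 0.1479 bits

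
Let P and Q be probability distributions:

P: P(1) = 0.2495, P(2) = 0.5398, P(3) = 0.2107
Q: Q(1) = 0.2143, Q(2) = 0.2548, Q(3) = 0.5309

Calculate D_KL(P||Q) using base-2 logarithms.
0.3585 bits

D_KL(P||Q) = Σ P(x) log₂(P(x)/Q(x))

Computing term by term:
  P(1)·log₂(P(1)/Q(1)) = 0.2495·log₂(0.2495/0.2143) = 0.05474
  P(2)·log₂(P(2)/Q(2)) = 0.5398·log₂(0.5398/0.2548) = 0.58464
  P(3)·log₂(P(3)/Q(3)) = 0.2107·log₂(0.2107/0.5309) = -0.28092

D_KL(P||Q) = 0.05474 + 0.58464 - 0.28092 = 0.35846 ≈ 0.3585 bits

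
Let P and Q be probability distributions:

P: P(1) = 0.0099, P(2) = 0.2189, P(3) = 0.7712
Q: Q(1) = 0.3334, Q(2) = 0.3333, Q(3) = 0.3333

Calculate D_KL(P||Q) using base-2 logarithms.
0.7504 bits

D_KL(P||Q) = Σ P(x) log₂(P(x)/Q(x))

Computing term by term:
  P(1)·log₂(P(1)/Q(1)) = 0.0099·log₂(0.0099/0.3334) = -0.05023
  P(2)·log₂(P(2)/Q(2)) = 0.2189·log₂(0.2189/0.3333) = -0.13277
  P(3)·log₂(P(3)/Q(3)) = 0.7712·log₂(0.7712/0.3333) = 0.93337

D_KL(P||Q) = -0.05023 - 0.13277 + 0.93337 = 0.75037 ≈ 0.7504 bits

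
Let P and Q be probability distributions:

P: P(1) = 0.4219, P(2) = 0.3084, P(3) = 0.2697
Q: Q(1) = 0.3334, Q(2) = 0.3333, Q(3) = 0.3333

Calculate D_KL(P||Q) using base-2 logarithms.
0.0264 bits

D_KL(P||Q) = Σ P(x) log₂(P(x)/Q(x))

Computing term by term:
  P(1)·log₂(P(1)/Q(1)) = 0.4219·log₂(0.4219/0.3334) = 0.14330
  P(2)·log₂(P(2)/Q(2)) = 0.3084·log₂(0.3084/0.3333) = -0.03455
  P(3)·log₂(P(3)/Q(3)) = 0.2697·log₂(0.2697/0.3333) = -0.08238

D_KL(P||Q) = 0.14330 - 0.03455 - 0.08238 = 0.02637 ≈ 0.0264 bits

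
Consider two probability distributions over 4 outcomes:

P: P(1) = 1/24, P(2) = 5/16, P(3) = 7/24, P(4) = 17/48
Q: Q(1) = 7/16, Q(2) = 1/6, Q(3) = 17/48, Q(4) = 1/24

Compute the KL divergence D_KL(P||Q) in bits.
1.1538 bits

D_KL(P||Q) = Σ P(x) log₂(P(x)/Q(x))

Computing term by term:
  P(1)·log₂(P(1)/Q(1)) = (1/24)·log₂((1/24)/(7/16)) = -0.14135
  P(2)·log₂(P(2)/Q(2)) = (5/16)·log₂((5/16)/(1/6)) = 0.28340
  P(3)·log₂(P(3)/Q(3)) = (7/24)·log₂((7/24)/(17/48)) = -0.08170
  P(4)·log₂(P(4)/Q(4)) = (17/48)·log₂((17/48)/(1/24)) = 1.09348

D_KL(P||Q) = -0.14135 + 0.28340 - 0.08170 + 1.09348 = 1.15383 ≈ 1.1538 bits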